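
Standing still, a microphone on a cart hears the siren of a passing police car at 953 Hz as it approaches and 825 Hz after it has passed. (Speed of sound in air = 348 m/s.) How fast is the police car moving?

f₁/f₂ = (v + v_s)/(v − v_s), so v_s = v · (f₁ − f₂)/(f₁ + f₂).
v_s = 348 × (953 − 825)/(953 + 825) = 348 × 128/1778 ≈ 25 m/s.

25 m/s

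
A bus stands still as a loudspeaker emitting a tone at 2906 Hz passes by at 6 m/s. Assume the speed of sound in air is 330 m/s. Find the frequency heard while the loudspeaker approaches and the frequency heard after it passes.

Approaching: f₁ = f · v/(v − v_s) = 2906 × 330/324 ≈ 2960 Hz.
Receding: f₂ = f · v/(v + v_s) = 2906 × 330/336 ≈ 2854 Hz.

2960 Hz approaching; 2854 Hz receding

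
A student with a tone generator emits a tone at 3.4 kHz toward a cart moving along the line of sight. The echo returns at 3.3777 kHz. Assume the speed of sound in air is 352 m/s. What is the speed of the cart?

Double Doppler shift off a moving reflector: f₂ = f₀ · (v + u)/(v − u) (u > 0 toward emitter).
Rearranging, u = v · (f₂ − f₀)/(f₂ + f₀) = 352 × -0.0223/6.7777 ≈ -1.16 m/s.
So the cart is moving at 1.16 m/s away from the emitter.

1.16 m/s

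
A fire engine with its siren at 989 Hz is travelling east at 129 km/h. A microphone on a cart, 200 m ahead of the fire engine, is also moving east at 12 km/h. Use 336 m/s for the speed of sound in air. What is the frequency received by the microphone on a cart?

1096 Hz

129 km/h = 35.83 m/s; 12 km/h = 3.333 m/s.
The microphone on a cart is ahead, so the fire engine is moving toward it while the microphone on a cart is moving away from the fire engine.
General Doppler shift: f' = f · (v − v_o)/(v − v_s).
f' = 989 × (336 − 3.333)/(336 − 35.83) = 989 × 332.67/300.17 ≈ 1096 Hz.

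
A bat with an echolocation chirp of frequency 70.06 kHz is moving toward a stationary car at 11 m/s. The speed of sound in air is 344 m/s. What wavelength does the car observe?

4.75 mm

Moving source, stationary observer: f' = f · v/(v − v_s) since the source is approaching.
f' = 70.06 × 344/(344 − 11) ≈ 72.4 kHz.
λ' = v/f' = 344/72374.3 ≈ 4.75 mm.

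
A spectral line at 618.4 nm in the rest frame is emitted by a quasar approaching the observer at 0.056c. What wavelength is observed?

Relativistic Doppler for wavelength: λ' = λ₀ · √((1 − β)/(1 + β)).
λ' = 618.4 × √(0.9440/1.0560) = 618.4 × 0.94548 ≈ 584.7 nm.

584.7 nm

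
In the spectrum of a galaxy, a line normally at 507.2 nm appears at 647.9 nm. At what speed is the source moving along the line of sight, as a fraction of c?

0.240c

λ'/λ₀ = 1.2774 > 1 (redshift), so the source is receding.
λ'/λ₀ = √((1 + β)/(1 − β)) for a receding source ⇒ β = (r² − 1)/(r² + 1) with r = λ'/λ₀.
β = (1.6318 − 1)/(1.6318 + 1) ≈ 0.240.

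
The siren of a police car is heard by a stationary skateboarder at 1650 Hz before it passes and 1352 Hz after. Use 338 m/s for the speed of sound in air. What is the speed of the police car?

34 m/s

f₁/f₂ = (v + v_s)/(v − v_s), so v_s = v · (f₁ − f₂)/(f₁ + f₂).
v_s = 338 × (1650 − 1352)/(1650 + 1352) = 338 × 298/3002 ≈ 34 m/s.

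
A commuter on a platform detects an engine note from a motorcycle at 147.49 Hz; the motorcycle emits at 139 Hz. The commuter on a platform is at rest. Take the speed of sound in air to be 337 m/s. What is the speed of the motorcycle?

f' > f, so the motorcycle is approaching.
f' = f · v/(v − v_s) ⇒ v_s = v · |1 − f/f'|.
v_s = 337 × |1 − 139/147.49| = 337 × 0.05756 ≈ 19.4 m/s.

19.4 m/s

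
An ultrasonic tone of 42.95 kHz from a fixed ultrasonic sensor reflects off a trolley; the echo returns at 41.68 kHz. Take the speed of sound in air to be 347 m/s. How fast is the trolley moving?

Double Doppler shift off a moving reflector: f₂ = f₀ · (v + u)/(v − u) (u > 0 toward emitter).
Rearranging, u = v · (f₂ − f₀)/(f₂ + f₀) = 347 × -1.27/84.63 ≈ -5.2 m/s.
So the trolley is moving at 5.2 m/s away from the emitter.

5.2 m/s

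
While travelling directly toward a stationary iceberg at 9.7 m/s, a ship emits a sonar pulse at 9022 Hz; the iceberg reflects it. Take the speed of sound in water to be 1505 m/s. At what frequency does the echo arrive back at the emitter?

9139 Hz

The iceberg receives the sound from a moving source: f₁ = f₀ · v/(v − v_e) = 9022 × 1505/1495.3 ≈ 9081 Hz.
On the return leg the ship is a moving observer: f₂ = f₁ · (v + v_e)/v = 9081 × 1514.7/1505 ≈ 9139 Hz.
Equivalently f₂ = f₀ · (v + v_e)/(v − v_e).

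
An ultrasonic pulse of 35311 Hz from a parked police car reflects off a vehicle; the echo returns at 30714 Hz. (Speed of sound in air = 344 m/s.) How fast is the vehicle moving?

24.0 m/s

Double Doppler shift off a moving reflector: f₂ = f₀ · (v + u)/(v − u) (u > 0 toward emitter).
Rearranging, u = v · (f₂ − f₀)/(f₂ + f₀) = 344 × -4597/66025 ≈ -24.0 m/s.
So the vehicle is moving at 24.0 m/s away from the emitter.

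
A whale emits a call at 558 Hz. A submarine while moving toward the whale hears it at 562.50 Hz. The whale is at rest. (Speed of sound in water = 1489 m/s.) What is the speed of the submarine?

12.0 m/s

f' = f · (v + v_o)/v ⇒ v_o = v · |f'/f − 1|.
v_o = 1489 × |562.50/558 − 1| = 1489 × 0.008065 ≈ 12.0 m/s.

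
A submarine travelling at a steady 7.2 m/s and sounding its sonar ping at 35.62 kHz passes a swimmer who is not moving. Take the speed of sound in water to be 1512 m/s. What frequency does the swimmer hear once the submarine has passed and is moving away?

35.5 kHz

Receding: f₂ = f · v/(v + v_s) = 35.62 × 1512/1519.2 ≈ 35.5 kHz.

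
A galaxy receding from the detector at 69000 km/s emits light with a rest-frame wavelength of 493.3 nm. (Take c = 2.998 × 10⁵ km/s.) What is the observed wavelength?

623.6 nm

β = v/c = 69000/299800 = 0.2302.
Relativistic Doppler for wavelength: λ' = λ₀ · √((1 + β)/(1 − β)).
λ' = 493.3 × √(1.2302/0.7698) = 493.3 × 1.26409 ≈ 623.6 nm.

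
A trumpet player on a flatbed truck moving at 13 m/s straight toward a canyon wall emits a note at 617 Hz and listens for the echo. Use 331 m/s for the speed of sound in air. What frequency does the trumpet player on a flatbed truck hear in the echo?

667 Hz

The canyon wall receives the sound from a moving source: f₁ = f₀ · v/(v − v_e) = 617 × 331/318 ≈ 642 Hz.
On the return leg the trumpet player on a flatbed truck is a moving observer: f₂ = f₁ · (v + v_e)/v = 642 × 344/331 ≈ 667 Hz.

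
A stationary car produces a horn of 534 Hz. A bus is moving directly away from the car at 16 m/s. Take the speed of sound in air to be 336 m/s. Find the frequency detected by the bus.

509 Hz

Only the observer moves, away from the source, so f' = f · (v − v_o)/v.
f' = 534 × (336 − 16)/336 = 534 × 320/336 ≈ 509 Hz.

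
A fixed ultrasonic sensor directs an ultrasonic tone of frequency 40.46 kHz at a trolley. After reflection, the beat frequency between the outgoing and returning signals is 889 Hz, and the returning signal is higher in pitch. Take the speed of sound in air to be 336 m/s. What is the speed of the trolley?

3.7 m/s

Double Doppler shift off a moving reflector: f₂ = f₀ · (v + u)/(v − u) (u > 0 toward emitter).
Returning signal is higher, so f₂ = f₀ + Δf = 40460 + 889 = 41349 Hz.
Rearranging, u = v · (f₂ − f₀)/(f₂ + f₀) = 336 × 889/81809 ≈ 3.7 m/s.
So the trolley is moving at 3.7 m/s toward the emitter.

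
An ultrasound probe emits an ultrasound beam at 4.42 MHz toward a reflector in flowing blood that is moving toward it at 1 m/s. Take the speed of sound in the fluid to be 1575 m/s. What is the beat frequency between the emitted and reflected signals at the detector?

5616 Hz

At the reflector in flowing blood (a moving observer), f₁ = f₀ · (v + u)/v = 4.42 × 1576/1575 ≈ 4.42281 MHz.
The reflection then acts as a moving source: f₂ = f₁ · v/(v − u) ≈ 4.42562 MHz.
Beat frequency (with f₀ = 4420000 Hz): |f₂ − f₀| = 2u·f₀/(v − u) = 2 × 1 × 4420000/1574 ≈ 5616 Hz.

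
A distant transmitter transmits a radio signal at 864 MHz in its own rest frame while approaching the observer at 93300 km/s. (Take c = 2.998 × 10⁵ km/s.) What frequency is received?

1192.1 MHz

β = v/c = 93300/299800 = 0.3112.
Relativistic Doppler for frequency: f' = f₀ · √((1 + β)/(1 − β)).
f' = 864 × √(1.3112/0.6888) = 864 × 1.37972 ≈ 1192.1 MHz.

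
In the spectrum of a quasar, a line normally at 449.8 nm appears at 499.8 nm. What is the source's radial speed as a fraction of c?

λ'/λ₀ = 1.1112 > 1 (redshift), so the source is receding.
λ'/λ₀ = √((1 + β)/(1 − β)) for a receding source ⇒ β = (r² − 1)/(r² + 1) with r = λ'/λ₀.
β = (1.2347 − 1)/(1.2347 + 1) ≈ 0.105.

0.105c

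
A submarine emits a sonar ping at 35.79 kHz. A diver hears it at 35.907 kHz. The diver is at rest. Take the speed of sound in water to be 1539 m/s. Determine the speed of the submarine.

5.0 m/s

f' > f, so the submarine is approaching.
f' = f · v/(v − v_s) ⇒ v_s = v · |1 − f/f'|.
v_s = 1539 × |1 − 35.79/35.907| = 1539 × 0.003258 ≈ 5.0 m/s.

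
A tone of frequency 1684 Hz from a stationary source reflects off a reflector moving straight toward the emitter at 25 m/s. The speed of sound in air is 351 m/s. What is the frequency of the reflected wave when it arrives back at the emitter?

1942 Hz

The reflector first receives the wave as a moving observer: f₁ = f₀ · (v + u)/v = 1684 × (351 + 25)/351 ≈ 1804 Hz.
On reflection it acts as a source moving toward the stationary detector: f₂ = f₁ · v/(v − u) = 1804 × 351/326 ≈ 1942 Hz.
Equivalently f₂ = f₀ · (v + u)/(v − u).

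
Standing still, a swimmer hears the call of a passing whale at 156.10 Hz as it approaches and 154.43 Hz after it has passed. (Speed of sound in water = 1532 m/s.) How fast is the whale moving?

8.2 m/s

f₁/f₂ = (v + v_s)/(v − v_s), so v_s = v · (f₁ − f₂)/(f₁ + f₂).
v_s = 1532 × (156.10 − 154.43)/(156.10 + 154.43) = 1532 × 1.67/310.53 ≈ 8.2 m/s.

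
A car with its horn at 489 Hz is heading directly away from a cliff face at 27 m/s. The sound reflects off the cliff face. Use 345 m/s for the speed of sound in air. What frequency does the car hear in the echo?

The cliff face receives the sound from a moving source: f₁ = f₀ · v/(v + v_e) = 489 × 345/372 ≈ 454 Hz.
On the return leg the car is a moving observer: f₂ = f₁ · (v − v_e)/v = 454 × 318/345 ≈ 418 Hz.

418 Hz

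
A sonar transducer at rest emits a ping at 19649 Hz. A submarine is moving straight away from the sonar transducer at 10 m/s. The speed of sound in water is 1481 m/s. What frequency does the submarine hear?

19516 Hz

Only the observer moves, away from the source, so f' = f · (v − v_o)/v.
f' = 19649 × (1481 − 10)/1481 = 19649 × 1471/1481 ≈ 19516 Hz.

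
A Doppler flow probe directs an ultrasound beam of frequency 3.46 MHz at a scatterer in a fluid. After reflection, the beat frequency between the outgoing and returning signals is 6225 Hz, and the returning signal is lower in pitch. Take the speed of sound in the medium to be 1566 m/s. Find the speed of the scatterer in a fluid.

Double Doppler shift off a moving reflector: f₂ = f₀ · (v + u)/(v − u) (u > 0 toward emitter).
Returning signal is lower, so f₂ = f₀ − Δf = 3460000 − 6225 = 3453775 Hz.
Rearranging, u = v · (f₂ − f₀)/(f₂ + f₀) = 1566 × -6225/6913775 ≈ -1.41 m/s.
So the scatterer in a fluid is moving at 1.41 m/s away from the emitter.

1.41 m/s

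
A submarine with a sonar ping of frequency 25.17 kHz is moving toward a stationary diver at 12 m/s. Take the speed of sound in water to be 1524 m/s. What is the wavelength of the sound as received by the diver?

Only the source moves, toward the listener, so f' = f · v/(v − v_s).
f' = 25.17 × 1524/(1524 − 12) ≈ 25.4 kHz.
λ' = v/f' = 1524/25369.8 ≈ 6.0 cm.

6.0 cm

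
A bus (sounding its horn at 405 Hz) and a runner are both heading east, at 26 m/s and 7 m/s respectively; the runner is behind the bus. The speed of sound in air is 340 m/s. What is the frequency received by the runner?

384 Hz

The runner is behind, so the bus is moving away from it while the runner is moving toward the bus.
With source receding and observer approaching, f' = f · (v + v_o)/(v + v_s).
f' = 405 × (340 + 7)/(340 + 26) = 405 × 347/366 ≈ 384 Hz.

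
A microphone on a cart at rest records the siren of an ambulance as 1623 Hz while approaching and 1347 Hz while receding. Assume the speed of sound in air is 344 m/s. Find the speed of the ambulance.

f₁/f₂ = (v + v_s)/(v − v_s), so v_s = v · (f₁ − f₂)/(f₁ + f₂).
v_s = 344 × (1623 − 1347)/(1623 + 1347) = 344 × 276/2970 ≈ 32 m/s.

32 m/s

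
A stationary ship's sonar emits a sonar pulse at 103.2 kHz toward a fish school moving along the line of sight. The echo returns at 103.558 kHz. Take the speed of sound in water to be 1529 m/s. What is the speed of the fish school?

2.65 m/s

Double Doppler shift off a moving reflector: f₂ = f₀ · (v + u)/(v − u) (u > 0 toward emitter).
Rearranging, u = v · (f₂ − f₀)/(f₂ + f₀) = 1529 × 0.358/206.758 ≈ 2.65 m/s.
So the fish school is moving at 2.65 m/s toward the emitter.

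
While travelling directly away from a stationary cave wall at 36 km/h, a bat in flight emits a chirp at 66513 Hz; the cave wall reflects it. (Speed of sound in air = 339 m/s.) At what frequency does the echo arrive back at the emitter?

36 km/h = 10 m/s.
The cave wall receives the sound from a moving source: f₁ = f₀ · v/(v + v_e) = 66513 × 339/349 ≈ 64607 Hz.
On the return leg the bat in flight is a moving observer: f₂ = f₁ · (v − v_e)/v = 64607 × 329/339 ≈ 62701 Hz.

62701 Hz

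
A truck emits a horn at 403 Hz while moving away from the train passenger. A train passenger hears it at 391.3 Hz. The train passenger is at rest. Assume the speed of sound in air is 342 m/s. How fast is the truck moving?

f' = f · v/(v + v_s) ⇒ v_s = v · |1 − f/f'|.
v_s = 342 × |1 − 403/391.3| = 342 × 0.0299 ≈ 10.2 m/s.

10.2 m/s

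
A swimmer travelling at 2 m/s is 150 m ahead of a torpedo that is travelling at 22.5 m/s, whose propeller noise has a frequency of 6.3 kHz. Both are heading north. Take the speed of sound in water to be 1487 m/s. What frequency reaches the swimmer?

The swimmer is ahead, so the torpedo is moving toward it while the swimmer is moving away from the torpedo.
With source approaching and observer receding, f' = f · (v − v_o)/(v − v_s).
f' = 6.3 × (1487 − 2)/(1487 − 22.5) = 6.3 × 1485/1464.5 ≈ 6.39 kHz.

6.39 kHz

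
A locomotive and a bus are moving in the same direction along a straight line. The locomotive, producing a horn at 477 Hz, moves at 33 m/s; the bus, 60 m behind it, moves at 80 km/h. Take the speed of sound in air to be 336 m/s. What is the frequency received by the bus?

463 Hz

80 km/h = 22.22 m/s.
The bus is behind, so the locomotive is moving away from it while the bus is moving toward the locomotive.
With source receding and observer approaching, f' = f · (v + v_o)/(v + v_s).
f' = 477 × (336 + 22.22)/(336 + 33) = 477 × 358.22/369 ≈ 463 Hz.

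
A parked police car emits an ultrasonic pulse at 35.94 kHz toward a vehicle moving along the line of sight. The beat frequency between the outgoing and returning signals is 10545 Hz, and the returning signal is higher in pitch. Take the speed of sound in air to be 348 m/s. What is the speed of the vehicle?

Double Doppler shift off a moving reflector: f₂ = f₀ · (v + u)/(v − u) (u > 0 toward emitter).
Returning signal is higher, so f₂ = f₀ + Δf = 35940 + 10545 = 46485 Hz.
Rearranging, u = v · (f₂ − f₀)/(f₂ + f₀) = 348 × 10545/82425 ≈ 45 m/s.
So the vehicle is moving at 45 m/s toward the emitter.

45 m/s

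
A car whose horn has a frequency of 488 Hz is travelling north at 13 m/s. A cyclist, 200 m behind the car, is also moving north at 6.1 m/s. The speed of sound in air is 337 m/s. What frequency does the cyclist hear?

The cyclist is behind, so the car is moving away from it while the cyclist is moving toward the car.
Both move, so f' = f · (v + v_o)/(v + v_s).
f' = 488 × (337 + 6.1)/(337 + 13) = 488 × 343.1/350 ≈ 478 Hz.

478 Hz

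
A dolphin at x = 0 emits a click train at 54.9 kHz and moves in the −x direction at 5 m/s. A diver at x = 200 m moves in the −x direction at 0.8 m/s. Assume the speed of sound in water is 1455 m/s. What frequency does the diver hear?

The observer lies on the +x side, so the source is heading away from the observer and the observer is heading toward the source.
General Doppler shift: f' = f · (v + v_o)/(v + v_s).
f' = 54.9 × (1455 + 0.8)/(1455 + 5) = 54.9 × 1455.8/1460 ≈ 54.7 kHz.

54.7 kHz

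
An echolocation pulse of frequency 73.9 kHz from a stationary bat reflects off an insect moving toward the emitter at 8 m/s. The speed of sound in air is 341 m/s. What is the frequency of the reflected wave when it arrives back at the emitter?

77.5 kHz

The insect first receives the wave as a moving observer: f₁ = f₀ · (v + u)/v = 73.9 × (341 + 8)/341 ≈ 75.6 kHz.
On reflection it acts as a source moving toward the stationary detector: f₂ = f₁ · v/(v − u) = 75.6 × 341/333 ≈ 77.5 kHz.
Equivalently f₂ = f₀ · (v + u)/(v − u).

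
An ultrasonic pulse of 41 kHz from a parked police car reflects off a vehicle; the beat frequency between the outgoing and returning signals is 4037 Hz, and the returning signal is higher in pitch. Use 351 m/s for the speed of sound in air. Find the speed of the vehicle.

16.5 m/s

Double Doppler shift off a moving reflector: f₂ = f₀ · (v + u)/(v − u) (u > 0 toward emitter).
Returning signal is higher, so f₂ = f₀ + Δf = 41000 + 4037 = 45037 Hz.
Rearranging, u = v · (f₂ − f₀)/(f₂ + f₀) = 351 × 4037/86037 ≈ 16.5 m/s.
So the vehicle is moving at 16.5 m/s toward the emitter.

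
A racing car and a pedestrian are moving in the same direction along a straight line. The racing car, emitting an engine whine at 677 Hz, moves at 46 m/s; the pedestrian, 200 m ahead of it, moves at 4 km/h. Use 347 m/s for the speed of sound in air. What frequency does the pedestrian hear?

4 km/h = 1.111 m/s.
The pedestrian is ahead, so the racing car is moving toward it while the pedestrian is moving away from the racing car.
Both move, so f' = f · (v − v_o)/(v − v_s).
f' = 677 × (347 − 1.111)/(347 − 46) = 677 × 345.89/301 ≈ 778 Hz.

778 Hz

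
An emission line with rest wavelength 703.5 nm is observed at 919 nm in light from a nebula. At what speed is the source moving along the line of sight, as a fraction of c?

λ'/λ₀ = 1.3063 > 1 (redshift), so the source is receding.
λ'/λ₀ = √((1 + β)/(1 − β)) for a receding source ⇒ β = (r² − 1)/(r² + 1) with r = λ'/λ₀.
β = (1.7065 − 1)/(1.7065 + 1) ≈ 0.261.

0.261c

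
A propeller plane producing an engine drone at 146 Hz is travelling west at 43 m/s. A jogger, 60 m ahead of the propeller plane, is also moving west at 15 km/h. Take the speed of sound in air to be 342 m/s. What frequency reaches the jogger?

15 km/h = 4.167 m/s.
The jogger is ahead, so the propeller plane is moving toward it while the jogger is moving away from the propeller plane.
Both move, so f' = f · (v − v_o)/(v − v_s).
f' = 146 × (342 − 4.167)/(342 − 43) = 146 × 337.83/299 ≈ 165 Hz.

165 Hz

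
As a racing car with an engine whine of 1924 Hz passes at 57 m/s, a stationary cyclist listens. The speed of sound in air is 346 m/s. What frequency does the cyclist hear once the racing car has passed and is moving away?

1652 Hz

Receding: f₂ = f · v/(v + v_s) = 1924 × 346/403 ≈ 1652 Hz.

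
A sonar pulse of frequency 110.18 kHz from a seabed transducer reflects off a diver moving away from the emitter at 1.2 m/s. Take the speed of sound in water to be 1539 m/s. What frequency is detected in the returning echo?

The diver first receives the wave as a moving observer: f₁ = f₀ · (v − u)/v = 110.18 × (1539 − 1.2)/1539 ≈ 110.1 kHz.
On reflection it acts as a source moving away from the stationary detector: f₂ = f₁ · v/(v + u) = 110.1 × 1539/1540.2 ≈ 110.0 kHz.
Equivalently f₂ = f₀ · (v − u)/(v + u).

110.0 kHz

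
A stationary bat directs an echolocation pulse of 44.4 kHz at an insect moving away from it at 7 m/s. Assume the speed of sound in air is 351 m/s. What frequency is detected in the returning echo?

At the insect (a moving observer), f₁ = f₀ · (v − u)/v = 44.4 × 344/351 ≈ 43.5 kHz.
The reflection then acts as a moving source: f₂ = f₁ · v/(v + u) ≈ 42.7 kHz.

42.7 kHz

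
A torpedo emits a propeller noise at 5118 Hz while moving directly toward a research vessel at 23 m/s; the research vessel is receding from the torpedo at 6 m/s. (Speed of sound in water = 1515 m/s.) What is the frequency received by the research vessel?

With source approaching and observer receding, f' = f · (v − v_o)/(v − v_s).
f' = 5118 × (1515 − 6)/(1515 − 23) = 5118 × 1509/1492 ≈ 5176 Hz.

5176 Hz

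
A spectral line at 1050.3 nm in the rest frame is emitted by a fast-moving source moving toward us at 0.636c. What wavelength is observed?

495.4 nm

Relativistic Doppler for wavelength: λ' = λ₀ · √((1 − β)/(1 + β)).
λ' = 1050.3 × √(0.3640/1.6360) = 1050.3 × 0.47169 ≈ 495.4 nm.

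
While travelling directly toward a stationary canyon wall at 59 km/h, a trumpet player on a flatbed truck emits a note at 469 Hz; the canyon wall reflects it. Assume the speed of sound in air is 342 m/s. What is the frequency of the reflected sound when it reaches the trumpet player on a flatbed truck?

59 km/h = 16.39 m/s.
The canyon wall receives the sound from a moving source: f₁ = f₀ · v/(v − v_e) = 469 × 342/325.61 ≈ 493 Hz.
On the return leg the trumpet player on a flatbed truck is a moving observer: f₂ = f₁ · (v + v_e)/v = 493 × 358.39/342 ≈ 516 Hz.

516 Hz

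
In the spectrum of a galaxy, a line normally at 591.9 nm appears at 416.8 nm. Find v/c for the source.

0.337c

λ'/λ₀ = 0.7042 < 1 (blueshift), so the source is approaching.
λ'/λ₀ = √((1 − β)/(1 + β)) for an approaching source ⇒ β = (1 − r²)/(1 + r²) with r = λ'/λ₀.
β = (1 − 0.4959)/(1 + 0.4959) ≈ 0.337.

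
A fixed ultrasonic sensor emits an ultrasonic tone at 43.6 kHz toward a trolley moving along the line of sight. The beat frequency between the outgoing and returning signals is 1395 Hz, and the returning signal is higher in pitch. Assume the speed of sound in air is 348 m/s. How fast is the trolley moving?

5.5 m/s

Double Doppler shift off a moving reflector: f₂ = f₀ · (v + u)/(v − u) (u > 0 toward emitter).
Returning signal is higher, so f₂ = f₀ + Δf = 43600 + 1395 = 44995 Hz.
Rearranging, u = v · (f₂ − f₀)/(f₂ + f₀) = 348 × 1395/88595 ≈ 5.5 m/s.
So the trolley is moving at 5.5 m/s toward the emitter.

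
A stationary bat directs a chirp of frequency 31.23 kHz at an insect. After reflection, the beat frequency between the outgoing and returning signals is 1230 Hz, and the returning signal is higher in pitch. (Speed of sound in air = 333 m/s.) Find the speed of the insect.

6.4 m/s

Double Doppler shift off a moving reflector: f₂ = f₀ · (v + u)/(v − u) (u > 0 toward emitter).
Returning signal is higher, so f₂ = f₀ + Δf = 31230 + 1230 = 32460 Hz.
Rearranging, u = v · (f₂ − f₀)/(f₂ + f₀) = 333 × 1230/63690 ≈ 6.4 m/s.
So the insect is moving at 6.4 m/s toward the emitter.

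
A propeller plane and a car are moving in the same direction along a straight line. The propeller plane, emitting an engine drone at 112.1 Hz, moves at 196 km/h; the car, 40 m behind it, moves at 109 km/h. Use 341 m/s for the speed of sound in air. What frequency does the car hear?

196 km/h = 54.44 m/s; 109 km/h = 30.28 m/s.
The car is behind, so the propeller plane is moving away from it while the car is moving toward the propeller plane.
General Doppler shift: f' = f · (v + v_o)/(v + v_s).
f' = 112.1 × (341 + 30.28)/(341 + 54.44) = 112.1 × 371.28/395.44 ≈ 105 Hz.

105 Hz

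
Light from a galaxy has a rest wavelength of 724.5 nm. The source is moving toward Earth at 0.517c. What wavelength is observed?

408.8 nm

Relativistic Doppler for wavelength: λ' = λ₀ · √((1 − β)/(1 + β)).
λ' = 724.5 × √(0.4830/1.5170) = 724.5 × 0.56426 ≈ 408.8 nm.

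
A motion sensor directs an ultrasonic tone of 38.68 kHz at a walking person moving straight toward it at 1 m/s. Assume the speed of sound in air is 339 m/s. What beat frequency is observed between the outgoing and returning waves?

229 Hz

At the walking person (a moving observer), f₁ = f₀ · (v + u)/v = 38.68 × 340/339 ≈ 38.794 kHz.
The reflection then acts as a moving source: f₂ = f₁ · v/(v − u) ≈ 38.909 kHz.
Beat frequency (with f₀ = 38680 Hz): |f₂ − f₀| = 2u·f₀/(v − u) = 2 × 1 × 38680/338 ≈ 229 Hz.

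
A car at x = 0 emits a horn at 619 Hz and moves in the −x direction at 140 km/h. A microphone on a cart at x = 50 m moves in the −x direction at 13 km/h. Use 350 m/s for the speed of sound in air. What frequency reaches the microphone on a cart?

563 Hz

140 km/h = 38.89 m/s; 13 km/h = 3.611 m/s.
The observer lies on the +x side, so the source is heading away from the observer and the observer is heading toward the source.
With source receding and observer approaching, f' = f · (v + v_o)/(v + v_s).
f' = 619 × (350 + 3.611)/(350 + 38.89) = 619 × 353.61/388.89 ≈ 563 Hz.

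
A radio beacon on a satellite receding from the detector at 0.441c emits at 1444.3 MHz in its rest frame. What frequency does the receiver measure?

899.6 MHz

Relativistic Doppler for frequency: f' = f₀ · √((1 − β)/(1 + β)).
f' = 1444.3 × √(0.5590/1.4410) = 1444.3 × 0.62284 ≈ 899.6 MHz.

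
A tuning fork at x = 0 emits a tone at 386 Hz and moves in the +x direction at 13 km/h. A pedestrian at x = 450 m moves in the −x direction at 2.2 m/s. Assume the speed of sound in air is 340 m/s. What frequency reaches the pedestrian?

13 km/h = 3.611 m/s.
The observer lies on the +x side, so the source is heading toward the observer and the observer is heading toward the source.
With source approaching and observer approaching, f' = f · (v + v_o)/(v − v_s).
f' = 386 × (340 + 2.2)/(340 − 3.611) = 386 × 342.2/336.39 ≈ 393 Hz.

393 Hz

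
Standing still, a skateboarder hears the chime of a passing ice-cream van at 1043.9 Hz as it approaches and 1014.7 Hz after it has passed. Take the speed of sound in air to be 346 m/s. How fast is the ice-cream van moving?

4.9 m/s

f₁/f₂ = (v + v_s)/(v − v_s), so v_s = v · (f₁ − f₂)/(f₁ + f₂).
v_s = 346 × (1043.9 − 1014.7)/(1043.9 + 1014.7) = 346 × 29.2/2058.6 ≈ 4.9 m/s.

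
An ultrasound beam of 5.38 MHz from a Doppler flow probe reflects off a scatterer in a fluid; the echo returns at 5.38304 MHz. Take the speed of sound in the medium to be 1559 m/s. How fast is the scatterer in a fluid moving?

Double Doppler shift off a moving reflector: f₂ = f₀ · (v + u)/(v − u) (u > 0 toward emitter).
Rearranging, u = v · (f₂ − f₀)/(f₂ + f₀) = 1559 × 0.00304/10.76304 ≈ 0.44 m/s.
So the scatterer in a fluid is moving at 0.44 m/s toward the emitter.

0.44 m/s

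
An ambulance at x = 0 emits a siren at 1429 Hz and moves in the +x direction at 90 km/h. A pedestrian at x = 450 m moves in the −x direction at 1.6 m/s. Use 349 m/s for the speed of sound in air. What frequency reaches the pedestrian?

90 km/h = 25 m/s.
The observer lies on the +x side, so the source is heading toward the observer and the observer is heading toward the source.
General Doppler shift: f' = f · (v + v_o)/(v − v_s).
f' = 1429 × (349 + 1.6)/(349 − 25) = 1429 × 350.6/324 ≈ 1546 Hz.

1546 Hz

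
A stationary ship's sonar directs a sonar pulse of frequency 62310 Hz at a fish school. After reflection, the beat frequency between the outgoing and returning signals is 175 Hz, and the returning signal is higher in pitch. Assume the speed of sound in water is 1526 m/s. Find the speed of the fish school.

2.14 m/s

Double Doppler shift off a moving reflector: f₂ = f₀ · (v + u)/(v − u) (u > 0 toward emitter).
Returning signal is higher, so f₂ = f₀ + Δf = 62310 + 175 = 62485 Hz.
Rearranging, u = v · (f₂ − f₀)/(f₂ + f₀) = 1526 × 175/124795 ≈ 2.14 m/s.
So the fish school is moving at 2.14 m/s toward the emitter.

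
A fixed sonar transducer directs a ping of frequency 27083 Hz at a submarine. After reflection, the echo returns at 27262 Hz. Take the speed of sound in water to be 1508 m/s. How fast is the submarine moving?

Double Doppler shift off a moving reflector: f₂ = f₀ · (v + u)/(v − u) (u > 0 toward emitter).
Rearranging, u = v · (f₂ − f₀)/(f₂ + f₀) = 1508 × 179/54345 ≈ 5.0 m/s.
So the submarine is moving at 5.0 m/s toward the emitter.

5.0 m/s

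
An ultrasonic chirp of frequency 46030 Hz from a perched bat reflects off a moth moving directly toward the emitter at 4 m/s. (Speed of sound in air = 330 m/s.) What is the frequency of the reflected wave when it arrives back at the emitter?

47160 Hz

The moth first receives the wave as a moving observer: f₁ = f₀ · (v + u)/v = 46030 × (330 + 4)/330 ≈ 46588 Hz.
The reflection then acts as a moving source: f₂ = f₁ · v/(v − u) ≈ 47160 Hz.
Equivalently f₂ = f₀ · (v + u)/(v − u).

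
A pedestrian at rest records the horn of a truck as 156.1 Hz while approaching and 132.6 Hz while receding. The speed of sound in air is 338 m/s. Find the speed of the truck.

28 m/s

f₁/f₂ = (v + v_s)/(v − v_s), so v_s = v · (f₁ − f₂)/(f₁ + f₂).
v_s = 338 × (156.1 − 132.6)/(156.1 + 132.6) = 338 × 23.5/288.7 ≈ 28 m/s.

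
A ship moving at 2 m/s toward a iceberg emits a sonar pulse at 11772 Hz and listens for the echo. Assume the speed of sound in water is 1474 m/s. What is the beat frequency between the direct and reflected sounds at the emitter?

The iceberg receives the sound from a moving source: f₁ = f₀ · v/(v − v_e) = 11772 × 1474/1472 ≈ 11788.0 Hz.
On the return leg the ship is a moving observer: f₂ = f₁ · (v + v_e)/v = 11788.0 × 1476/1474 ≈ 11804.0 Hz.
Beat against the emitted tone: |f₂ − f₀| = 2v_e·f₀/(v − v_e) = 2 × 2 × 11772/1472 ≈ 32.0 Hz.

32.0 Hz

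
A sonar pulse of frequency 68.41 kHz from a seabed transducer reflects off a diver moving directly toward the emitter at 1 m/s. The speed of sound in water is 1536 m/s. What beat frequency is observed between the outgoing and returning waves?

89 Hz

At the diver (a moving observer), f₁ = f₀ · (v + u)/v = 68.41 × 1537/1536 ≈ 68.4545 kHz.
The reflection then acts as a moving source: f₂ = f₁ · v/(v − u) ≈ 68.4991 kHz.
Equivalently f₂ = f₀ · (v + u)/(v − u).
Beat frequency (with f₀ = 68410 Hz): |f₂ − f₀| = 2u·f₀/(v − u) = 2 × 1 × 68410/1535 ≈ 89 Hz.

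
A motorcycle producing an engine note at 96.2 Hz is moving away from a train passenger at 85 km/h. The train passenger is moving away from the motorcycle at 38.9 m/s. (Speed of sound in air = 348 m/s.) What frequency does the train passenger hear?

85 km/h = 23.61 m/s.
Both move, so f' = f · (v − v_o)/(v + v_s).
f' = 96.2 × (348 − 38.9)/(348 + 23.61) = 96.2 × 309.1/371.61 ≈ 80 Hz.

80 Hz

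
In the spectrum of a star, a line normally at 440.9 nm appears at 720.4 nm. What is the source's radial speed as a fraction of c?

0.455

λ'/λ₀ = 1.6339 > 1 (redshift), so the source is receding.
λ'/λ₀ = √((1 + β)/(1 − β)) for a receding source ⇒ β = (r² − 1)/(r² + 1) with r = λ'/λ₀.
β = (2.6697 − 1)/(2.6697 + 1) ≈ 0.455.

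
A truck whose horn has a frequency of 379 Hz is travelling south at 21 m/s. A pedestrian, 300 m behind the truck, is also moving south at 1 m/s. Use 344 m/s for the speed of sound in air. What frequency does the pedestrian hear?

358 Hz

The pedestrian is behind, so the truck is moving away from it while the pedestrian is moving toward the truck.
General Doppler shift: f' = f · (v + v_o)/(v + v_s).
f' = 379 × (344 + 1)/(344 + 21) = 379 × 345/365 ≈ 358 Hz.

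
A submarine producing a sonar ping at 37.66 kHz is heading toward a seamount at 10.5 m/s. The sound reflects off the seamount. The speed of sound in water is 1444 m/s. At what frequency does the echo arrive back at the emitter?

The seamount receives the sound from a moving source: f₁ = f₀ · v/(v − v_e) = 37.66 × 1444/1433.5 ≈ 37.9 kHz.
On the return leg the submarine is a moving observer: f₂ = f₁ · (v + v_e)/v = 37.9 × 1454.5/1444 ≈ 38.2 kHz.

38.2 kHz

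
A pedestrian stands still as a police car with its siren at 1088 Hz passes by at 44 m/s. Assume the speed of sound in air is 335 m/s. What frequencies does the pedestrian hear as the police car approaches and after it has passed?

1253 Hz approaching; 962 Hz receding

Approaching: f₁ = f · v/(v − v_s) = 1088 × 335/291 ≈ 1253 Hz.
Receding: f₂ = f · v/(v + v_s) = 1088 × 335/379 ≈ 962 Hz.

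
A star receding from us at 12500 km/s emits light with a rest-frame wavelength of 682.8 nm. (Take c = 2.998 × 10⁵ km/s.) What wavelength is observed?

711.9 nm

β = v/c = 12500/299800 = 0.0417.
Relativistic Doppler for wavelength: λ' = λ₀ · √((1 + β)/(1 − β)).
λ' = 682.8 × √(1.0417/0.9583) = 682.8 × 1.04260 ≈ 711.9 nm.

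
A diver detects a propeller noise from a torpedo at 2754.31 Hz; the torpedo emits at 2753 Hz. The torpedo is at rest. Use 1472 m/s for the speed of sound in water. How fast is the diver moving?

0.70 m/s

f' > f, so the diver is approaching.
f' = f · (v + v_o)/v ⇒ v_o = v · |f'/f − 1|.
v_o = 1472 × |2754.31/2753 − 1| = 1472 × 0.0004758 ≈ 0.70 m/s.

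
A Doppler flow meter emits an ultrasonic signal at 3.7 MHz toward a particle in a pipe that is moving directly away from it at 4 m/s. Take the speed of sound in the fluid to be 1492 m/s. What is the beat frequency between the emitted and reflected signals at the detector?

The particle in a pipe first receives the wave as a moving observer: f₁ = f₀ · (v − u)/v = 3.7 × (1492 − 4)/1492 ≈ 3.69008 MHz.
The reflection then acts as a moving source: f₂ = f₁ · v/(v + u) ≈ 3.68021 MHz.
Equivalently f₂ = f₀ · (v − u)/(v + u).
Beat frequency (with f₀ = 3700000 Hz): |f₂ − f₀| = 2u·f₀/(v + u) = 2 × 4 × 3700000/1496 ≈ 19786 Hz.

19786 Hz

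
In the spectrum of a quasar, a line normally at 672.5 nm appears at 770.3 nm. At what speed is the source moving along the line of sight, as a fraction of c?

0.135c

λ'/λ₀ = 1.1454 > 1 (redshift), so the source is receding.
λ'/λ₀ = √((1 + β)/(1 − β)) for a receding source ⇒ β = (r² − 1)/(r² + 1) with r = λ'/λ₀.
β = (1.3120 − 1)/(1.3120 + 1) ≈ 0.135.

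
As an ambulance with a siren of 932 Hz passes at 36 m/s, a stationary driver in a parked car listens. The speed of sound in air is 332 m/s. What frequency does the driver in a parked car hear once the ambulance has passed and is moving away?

841 Hz

Receding: f₂ = f · v/(v + v_s) = 932 × 332/368 ≈ 841 Hz.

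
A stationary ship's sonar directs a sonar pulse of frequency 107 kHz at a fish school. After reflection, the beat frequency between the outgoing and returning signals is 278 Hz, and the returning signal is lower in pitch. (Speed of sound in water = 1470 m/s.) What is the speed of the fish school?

1.91 m/s

Double Doppler shift off a moving reflector: f₂ = f₀ · (v + u)/(v − u) (u > 0 toward emitter).
Returning signal is lower, so f₂ = f₀ − Δf = 107000 − 278 = 106722 Hz.
Rearranging, u = v · (f₂ − f₀)/(f₂ + f₀) = 1470 × -278/213722 ≈ -1.91 m/s.
So the fish school is moving at 1.91 m/s away from the emitter.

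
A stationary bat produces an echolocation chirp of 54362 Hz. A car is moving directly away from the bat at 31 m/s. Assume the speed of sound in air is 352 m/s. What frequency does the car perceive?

Moving observer, stationary source: f' = f · (v − v_o)/v.
f' = 54362 × (352 − 31)/352 = 54362 × 321/352 ≈ 49574 Hz.

49574 Hz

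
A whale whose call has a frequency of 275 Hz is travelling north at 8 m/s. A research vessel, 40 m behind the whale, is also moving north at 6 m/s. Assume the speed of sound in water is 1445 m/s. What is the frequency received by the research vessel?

275 Hz

The research vessel is behind, so the whale is moving away from it while the research vessel is moving toward the whale.
With source receding and observer approaching, f' = f · (v + v_o)/(v + v_s).
f' = 275 × (1445 + 6)/(1445 + 8) = 275 × 1451/1453 ≈ 275 Hz.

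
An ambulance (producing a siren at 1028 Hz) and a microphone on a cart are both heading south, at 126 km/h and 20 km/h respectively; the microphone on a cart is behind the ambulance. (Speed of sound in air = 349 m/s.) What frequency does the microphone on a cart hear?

949 Hz

126 km/h = 35 m/s; 20 km/h = 5.556 m/s.
The microphone on a cart is behind, so the ambulance is moving away from it while the microphone on a cart is moving toward the ambulance.
Both move, so f' = f · (v + v_o)/(v + v_s).
f' = 1028 × (349 + 5.556)/(349 + 35) = 1028 × 354.56/384 ≈ 949 Hz.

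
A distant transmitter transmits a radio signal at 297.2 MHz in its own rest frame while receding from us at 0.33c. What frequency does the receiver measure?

210.9 MHz

Relativistic Doppler for frequency: f' = f₀ · √((1 − β)/(1 + β)).
f' = 297.2 × √(0.6700/1.3300) = 297.2 × 0.70976 ≈ 210.9 MHz.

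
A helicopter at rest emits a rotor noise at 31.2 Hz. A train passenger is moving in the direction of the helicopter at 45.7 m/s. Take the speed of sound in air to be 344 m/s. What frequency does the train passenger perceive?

Moving observer, stationary source: f' = f · (v + v_o)/v.
f' = 31.2 × (344 + 45.7)/344 = 31.2 × 389.7/344 ≈ 35.3 Hz.

35.3 Hz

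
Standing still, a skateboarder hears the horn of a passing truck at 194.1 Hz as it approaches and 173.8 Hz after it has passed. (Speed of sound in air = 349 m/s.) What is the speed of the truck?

f₁/f₂ = (v + v_s)/(v − v_s), so v_s = v · (f₁ − f₂)/(f₁ + f₂).
v_s = 349 × (194.1 − 173.8)/(194.1 + 173.8) = 349 × 20.3/367.9 ≈ 19.3 m/s.

19.3 m/s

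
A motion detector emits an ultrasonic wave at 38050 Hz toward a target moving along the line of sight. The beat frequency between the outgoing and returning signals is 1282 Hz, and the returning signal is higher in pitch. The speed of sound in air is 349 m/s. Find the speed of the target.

Double Doppler shift off a moving reflector: f₂ = f₀ · (v + u)/(v − u) (u > 0 toward emitter).
Returning signal is higher, so f₂ = f₀ + Δf = 38050 + 1282 = 39332 Hz.
Rearranging, u = v · (f₂ − f₀)/(f₂ + f₀) = 349 × 1282/77382 ≈ 5.8 m/s.
So the target is moving at 5.8 m/s toward the emitter.

5.8 m/s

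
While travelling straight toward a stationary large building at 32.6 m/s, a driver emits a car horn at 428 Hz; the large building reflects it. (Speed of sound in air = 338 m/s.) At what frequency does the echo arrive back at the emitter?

519 Hz

The large building receives the sound from a moving source: f₁ = f₀ · v/(v − v_e) = 428 × 338/305.4 ≈ 474 Hz.
On the return leg the driver is a moving observer: f₂ = f₁ · (v + v_e)/v = 474 × 370.6/338 ≈ 519 Hz.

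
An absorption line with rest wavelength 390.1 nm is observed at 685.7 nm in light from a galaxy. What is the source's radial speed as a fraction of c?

0.511c

λ'/λ₀ = 1.7578 > 1 (redshift), so the source is receding.
λ'/λ₀ = √((1 + β)/(1 − β)) for a receding source ⇒ β = (r² − 1)/(r² + 1) with r = λ'/λ₀.
β = (3.0897 − 1)/(3.0897 + 1) ≈ 0.511.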